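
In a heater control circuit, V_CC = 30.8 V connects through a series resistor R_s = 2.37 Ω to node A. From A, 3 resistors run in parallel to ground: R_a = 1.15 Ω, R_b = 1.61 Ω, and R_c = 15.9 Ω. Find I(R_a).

Parallel bank: R_p = 1/(1/1.15 + 1/1.61 + 1/15.9) = 0.6437 Ω.
V_A = 30.8 × 0.6437/3.014 = 6.578 V.
Branch current I = V_A/R_a = 6.578/1.15 = 5.720 A.

I ≈ 5.72 A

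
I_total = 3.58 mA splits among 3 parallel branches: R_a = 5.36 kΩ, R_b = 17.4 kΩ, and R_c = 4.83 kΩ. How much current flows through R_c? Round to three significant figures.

I ≈ 1.64 mA

ΣG = 1/5.36 + 1/17.4 + 1/4.83 = 0.4511.
R_c takes the fraction G_k/ΣG = 0.2070/0.4511 = 0.4590, so I = 3.58 × 0.4590 = 1.643 mA.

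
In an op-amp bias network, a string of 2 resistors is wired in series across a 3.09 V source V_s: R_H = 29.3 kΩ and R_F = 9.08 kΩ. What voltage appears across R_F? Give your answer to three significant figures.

Series total: ΣR = 29.3 + 9.08 = 38.38 kΩ.
By the voltage-divider rule, V = 3.09 × 9.080/38.38 = 0.7310 V.

V ≈ 0.731 V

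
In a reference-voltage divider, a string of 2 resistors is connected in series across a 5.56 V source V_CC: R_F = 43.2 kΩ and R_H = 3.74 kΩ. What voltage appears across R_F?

V ≈ 5.12 V

Series total: ΣR = 43.2 + 3.74 = 46.94 kΩ.
V = V_CC · R/ΣR = 5.56 × 0.9203 = 5.117 V.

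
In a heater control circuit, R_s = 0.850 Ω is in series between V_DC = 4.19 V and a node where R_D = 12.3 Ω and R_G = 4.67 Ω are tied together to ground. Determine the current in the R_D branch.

Equivalent of the parallel group: R_p = 3.385 Ω.
Node voltage V_A = V_DC · R_p/(R_s + R_p) = 4.19 × 0.7993 = 3.349 V.
Branch current I = V_A/R_D = 3.349/12.3 = 0.2723 A.
(Equivalently: I_total = 0.9894 A, then current-divider fraction G_k/ΣG = 0.2752.)

I ≈ 0.272 A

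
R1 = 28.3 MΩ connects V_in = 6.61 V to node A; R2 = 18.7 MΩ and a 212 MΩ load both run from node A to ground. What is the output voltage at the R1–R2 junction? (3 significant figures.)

R2 ‖ R_L = (18.7 × 212)/(18.7 + 212) = 17.18 MΩ.
Voltage divider with the loaded lower leg: V_out = 6.61 × 17.18/(28.3 + 17.18) = 6.61 × 0.3778 = 2.497 V.
(Unloaded it would be 2.63 V; the load pulls it down.)

V_out ≈ 2.50 V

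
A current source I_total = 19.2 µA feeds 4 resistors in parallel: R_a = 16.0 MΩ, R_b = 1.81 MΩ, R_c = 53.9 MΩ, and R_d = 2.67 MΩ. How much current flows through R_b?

Total conductance ΣG = 1/16.0 + 1/1.81 + 1/53.9 + 1/2.67 = 1.008 (units of 1/MΩ).
By the current-divider rule, I = I_total · G_k/ΣG = 19.2 × 0.5481 = 10.52 µA.

I ≈ 10.5 µA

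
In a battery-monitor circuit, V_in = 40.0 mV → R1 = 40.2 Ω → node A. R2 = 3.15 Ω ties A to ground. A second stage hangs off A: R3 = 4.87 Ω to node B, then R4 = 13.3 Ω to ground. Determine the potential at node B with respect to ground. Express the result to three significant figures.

V_B ≈ 1.83 mV

The second stage (R3 + R4 = 18.17 Ω) loads node A in parallel with R2.
Effective lower resistance at A: R2 ‖ 18.17 = 2.685 Ω.
V_A = 40.0 × 2.685/(40.2 + 2.685) = 2.504 mV.
Stage 2 is unloaded, so V_B = V_A · R4/(R3+R4) = 2.504 × 13.3/18.17 = 1.833 mV.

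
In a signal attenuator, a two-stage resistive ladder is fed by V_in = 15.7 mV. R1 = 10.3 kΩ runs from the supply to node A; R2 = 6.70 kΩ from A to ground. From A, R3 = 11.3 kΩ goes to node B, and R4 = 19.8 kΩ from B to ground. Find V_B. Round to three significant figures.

V_B ≈ 3.48 mV

The second stage (R3 + R4 = 31.10 kΩ) loads node A in parallel with R2.
R2 ‖ (R3+R4) = 5.512 kΩ.
V_A = 15.7 × 5.512/(10.3 + 5.512) = 5.473 mV.
V_B = V_A × 0.6367 = 3.485 mV.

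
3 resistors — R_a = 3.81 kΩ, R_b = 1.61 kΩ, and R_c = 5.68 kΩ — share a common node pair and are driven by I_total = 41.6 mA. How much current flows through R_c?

I ≈ 6.91 mA

Conductances: ΣG = 1/3.81 + 1/1.61 + 1/5.68 = 1.060 (1/kΩ).
R_c takes the fraction G_k/ΣG = 0.1761/1.060 = 0.1661, so I = 41.6 × 0.1661 = 6.912 mA.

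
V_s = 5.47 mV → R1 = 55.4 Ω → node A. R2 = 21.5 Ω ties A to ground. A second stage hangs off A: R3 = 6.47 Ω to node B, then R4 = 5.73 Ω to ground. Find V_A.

Node A sees R2 in parallel with the series input of stage 2, R3 + R4 = 12.20 Ω.
Effective lower resistance at A: R2 ‖ 12.20 = 7.783 Ω.
So V_A = 5.47 × 0.1232 = 0.6738 mV.

V_A ≈ 0.674 mV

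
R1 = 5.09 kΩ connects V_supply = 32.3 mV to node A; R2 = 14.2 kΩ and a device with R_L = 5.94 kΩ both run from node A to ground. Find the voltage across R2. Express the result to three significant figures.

R2 ‖ R_L = (14.2 × 5.94)/(14.2 + 5.94) = 4.188 kΩ.
Then V_out = V_supply · R2'/(R1 + R2') = 32.3 × 4.188/9.278 = 14.58 mV.
(Unloaded it would be 23.8 mV; the load pulls it down.)

V_out ≈ 14.6 mV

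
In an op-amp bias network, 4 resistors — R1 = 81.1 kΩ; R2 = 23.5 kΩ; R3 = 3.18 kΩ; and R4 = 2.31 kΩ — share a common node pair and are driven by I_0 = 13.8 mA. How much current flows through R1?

ΣG = 1/81.1 + 1/23.5 + 1/3.18 + 1/2.31 = 0.8022.
By the current-divider rule, I = I_0 · G_k/ΣG = 13.8 × 0.01537 = 0.2121 mA.

I ≈ 0.212 mA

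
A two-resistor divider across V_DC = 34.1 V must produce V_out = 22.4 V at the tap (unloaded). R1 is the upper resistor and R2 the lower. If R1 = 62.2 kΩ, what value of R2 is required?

Required fraction k = V_out/V_DC = 0.6569.
Rearranging, R2 = R1·k/(1−k) = 62.2 × 1.915 = 119.1 kΩ.

R2 ≈ 119 kΩ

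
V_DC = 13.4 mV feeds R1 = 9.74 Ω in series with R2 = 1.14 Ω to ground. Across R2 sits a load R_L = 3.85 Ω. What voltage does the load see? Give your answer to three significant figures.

V_out ≈ 1.11 mV

First combine the lower leg with the load: R2 ‖ R_L = 0.8796 Ω.
Now apply the divider: V_out = 13.4 × 0.08282 = 1.110 mV.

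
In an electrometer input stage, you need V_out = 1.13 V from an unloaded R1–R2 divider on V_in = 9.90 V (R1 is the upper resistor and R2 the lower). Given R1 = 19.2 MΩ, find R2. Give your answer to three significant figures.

R2 ≈ 2.47 MΩ

The divider ratio is R2/(R1+R2) = 1.13/9.90 = 0.1141.
So R2 = R1 · V_out/(V_in − V_out) = 19.2 × 1.13/(9.90 − 1.13) = 19.2 × 0.1288 = 2.474 MΩ.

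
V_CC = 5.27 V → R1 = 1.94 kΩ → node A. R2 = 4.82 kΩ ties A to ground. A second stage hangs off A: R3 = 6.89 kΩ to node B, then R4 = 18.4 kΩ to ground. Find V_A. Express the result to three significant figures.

V_A ≈ 3.56 V

Node A sees R2 in parallel with the series input of stage 2, R3 + R4 = 25.29 kΩ.
R2 ‖ (R3+R4) = 4.048 kΩ.
V_A = 5.27 × 4.048/(1.94 + 4.048) = 3.563 V.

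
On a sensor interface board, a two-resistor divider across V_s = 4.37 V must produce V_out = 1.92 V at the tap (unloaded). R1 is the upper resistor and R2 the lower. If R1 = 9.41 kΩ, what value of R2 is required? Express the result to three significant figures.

R2 ≈ 7.37 kΩ

Required fraction k = V_out/V_s = 0.4394.
Rearranging, R2 = R1·k/(1−k) = 9.41 × 0.7837 = 7.374 kΩ.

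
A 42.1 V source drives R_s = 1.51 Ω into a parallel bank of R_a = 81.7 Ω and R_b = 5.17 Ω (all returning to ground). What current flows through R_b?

Equivalent of the parallel group: R_p = 4.862 Ω.
Node voltage V_A = V_in · R_p/(R_s + R_p) = 42.1 × 0.7630 = 32.12 V.
Branch current I = V_A/R_b = 32.12/5.17 = 6.214 A.

I ≈ 6.21 A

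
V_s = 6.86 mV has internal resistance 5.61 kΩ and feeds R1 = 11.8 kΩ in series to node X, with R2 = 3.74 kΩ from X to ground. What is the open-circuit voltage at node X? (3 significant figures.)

V_th ≈ 1.21 mV

R1' = 5.61 + 11.8 = 17.41 kΩ (source resistance + R1).
With X open, the divider is unloaded: V_th = 6.86 × 3.74/21.15 = 1.213 mV.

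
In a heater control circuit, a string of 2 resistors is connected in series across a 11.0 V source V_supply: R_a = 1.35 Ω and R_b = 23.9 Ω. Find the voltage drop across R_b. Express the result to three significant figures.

V ≈ 10.4 V

Total series resistance ΣR = 1.35 + 23.9 = 25.25 Ω.
Voltage divider: V = V_supply · (23.90 / 25.25) = 11.0 × 0.9465 = 10.41 V.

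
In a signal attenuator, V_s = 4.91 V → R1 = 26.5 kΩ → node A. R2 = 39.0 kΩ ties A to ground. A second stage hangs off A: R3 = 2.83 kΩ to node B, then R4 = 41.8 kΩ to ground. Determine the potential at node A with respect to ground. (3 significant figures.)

Node A sees R2 in parallel with the series input of stage 2, R3 + R4 = 44.63 kΩ.
Effective lower resistance at A: R2 ‖ 44.63 = 20.81 kΩ.
V_A = 4.91 × 20.81/(26.5 + 20.81) = 2.160 V.

V_A ≈ 2.16 V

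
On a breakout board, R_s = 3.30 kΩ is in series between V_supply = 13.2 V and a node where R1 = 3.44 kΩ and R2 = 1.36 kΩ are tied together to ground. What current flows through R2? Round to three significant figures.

Equivalent of the parallel group: R_p = 0.9747 kΩ.
V_A by voltage divider: V_A = 13.2 × 0.9747/(3.30 + 0.9747) = 3.010 V.
I(R2) = V_A / R2 = 3.010/1.36 = 2.213 mA.

I ≈ 2.21 mA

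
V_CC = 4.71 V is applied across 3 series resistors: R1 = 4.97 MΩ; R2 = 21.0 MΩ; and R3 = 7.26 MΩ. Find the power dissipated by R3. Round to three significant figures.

Series current I = V_CC/ΣR = 4.71/33.23 = 0.1417 µA.
V(R3) = I·R = 1.029 V; P = V·I = 1.029 × 0.1417 = 0.1459 µW.

P ≈ 0.146 µW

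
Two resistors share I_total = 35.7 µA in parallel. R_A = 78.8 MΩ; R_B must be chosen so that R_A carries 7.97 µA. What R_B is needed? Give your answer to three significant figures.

Two-branch current divider: I_A = I_total · R_B/(R_A + R_B).
With f = 0.2232, R_B = R_A · f/(1−f) = 78.8 × 0.2874 = 22.65 MΩ.

R_B ≈ 22.6 MΩ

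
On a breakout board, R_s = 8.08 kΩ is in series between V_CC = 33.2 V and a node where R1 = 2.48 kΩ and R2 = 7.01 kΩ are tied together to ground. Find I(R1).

Combine the parallel branches: R_p = (1/2.48 + 1/7.01)⁻¹ = 1.832 kΩ.
V_A by voltage divider: V_A = 33.2 × 1.832/(8.08 + 1.832) = 6.136 V.
I(R1) = V_A / R1 = 6.136/2.48 = 2.474 mA.

I ≈ 2.47 mA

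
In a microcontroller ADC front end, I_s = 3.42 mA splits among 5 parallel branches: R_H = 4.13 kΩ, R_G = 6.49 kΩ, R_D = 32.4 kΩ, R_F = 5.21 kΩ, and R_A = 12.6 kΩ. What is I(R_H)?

ΣG = 1/4.13 + 1/6.49 + 1/32.4 + 1/5.21 + 1/12.6 = 0.6984.
By the current-divider rule, I = I_s · G_k/ΣG = 3.42 × 0.3467 = 1.186 mA.

I ≈ 1.19 mA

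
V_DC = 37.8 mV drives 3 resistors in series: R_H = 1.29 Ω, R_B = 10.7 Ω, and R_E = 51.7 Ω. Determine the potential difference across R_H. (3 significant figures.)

V ≈ 0.766 mV

Series total: ΣR = 1.29 + 10.7 + 51.7 = 63.69 Ω.
V = V_DC · R/ΣR = 37.8 × 0.02025 = 0.7656 mV.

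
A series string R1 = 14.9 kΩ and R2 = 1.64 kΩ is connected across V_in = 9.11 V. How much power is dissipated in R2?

The common current is I = 9.11/16.54 = 0.5508 mA.
P = I²R = 0.3034 × 1.64 = 0.4975 mW.

P ≈ 0.498 mW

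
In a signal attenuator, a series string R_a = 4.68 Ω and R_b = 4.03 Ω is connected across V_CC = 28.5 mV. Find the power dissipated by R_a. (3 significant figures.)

The common current is I = 28.5/8.710 = 3.272 mA.
V(R_a) = I·R = 15.31 mV; P = V·I = 15.31 × 3.272 = 50.11 µW.

P ≈ 50.1 µW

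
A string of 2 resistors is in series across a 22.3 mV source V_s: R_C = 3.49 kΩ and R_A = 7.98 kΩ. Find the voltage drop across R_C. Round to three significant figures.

V ≈ 6.79 mV

Series total: ΣR = 3.49 + 7.98 = 11.47 kΩ.
V = V_s · R/ΣR = 22.3 × 0.3043 = 6.785 mV.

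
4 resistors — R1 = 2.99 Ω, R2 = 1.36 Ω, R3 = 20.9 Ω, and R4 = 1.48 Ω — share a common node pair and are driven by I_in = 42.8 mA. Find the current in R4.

ΣG = 1/2.99 + 1/1.36 + 1/20.9 + 1/1.48 = 1.793.
R4 takes the fraction G_k/ΣG = 0.6757/1.793 = 0.3768, so I = 42.8 × 0.3768 = 16.13 mA.

I ≈ 16.1 mA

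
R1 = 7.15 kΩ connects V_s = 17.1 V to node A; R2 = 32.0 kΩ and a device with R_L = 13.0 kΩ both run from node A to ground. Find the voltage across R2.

The load sits in parallel with R2, giving an effective lower resistance R2' = R2·R_L/(R2+R_L) = 9.244 kΩ.
Then V_out = V_s · R2'/(R1 + R2') = 17.1 × 9.244/16.39 = 9.642 V.

V_out ≈ 9.64 V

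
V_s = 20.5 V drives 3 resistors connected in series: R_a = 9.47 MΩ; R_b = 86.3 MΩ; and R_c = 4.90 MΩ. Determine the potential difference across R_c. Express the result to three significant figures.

V ≈ 0.998 V

ΣR = 9.47 + 86.3 + 4.90 = 100.7 MΩ.
By the voltage-divider rule, V = 20.5 × 4.900/100.7 = 0.9978 V.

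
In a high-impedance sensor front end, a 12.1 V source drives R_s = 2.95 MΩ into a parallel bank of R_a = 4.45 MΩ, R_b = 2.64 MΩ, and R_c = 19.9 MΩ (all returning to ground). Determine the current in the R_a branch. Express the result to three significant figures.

I ≈ 0.928 µA

Equivalent of the parallel group: R_p = 1.530 MΩ.
V_A by voltage divider: V_A = 12.1 × 1.530/(2.95 + 1.530) = 4.132 V.
I(R_a) = V_A / R_a = 4.132/4.45 = 0.9285 µA.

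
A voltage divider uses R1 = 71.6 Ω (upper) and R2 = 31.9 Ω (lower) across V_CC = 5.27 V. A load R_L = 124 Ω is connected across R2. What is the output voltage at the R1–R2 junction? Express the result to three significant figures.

First combine the lower leg with the load: R2 ‖ R_L = 25.37 Ω.
Now apply the divider: V_out = 5.27 × 0.2616 = 1.379 V.

V_out ≈ 1.38 V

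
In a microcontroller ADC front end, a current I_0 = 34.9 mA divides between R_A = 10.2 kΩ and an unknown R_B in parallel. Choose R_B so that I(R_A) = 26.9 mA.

R_B ≈ 34.3 kΩ

Two-branch current divider: I_A = I_0 · R_B/(R_A + R_B).
26.9/34.9 = R_B/(R_A + R_B) → R_B = R_A · (0.7708)/(1 − 0.7708) = 10.2 × 3.363 = 34.30 kΩ.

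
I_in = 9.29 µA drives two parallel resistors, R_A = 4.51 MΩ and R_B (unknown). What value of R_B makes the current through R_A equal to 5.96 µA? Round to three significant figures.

R_B ≈ 8.07 MΩ

Two-branch current divider: I_A = I_in · R_B/(R_A + R_B).
With f = 0.6416, R_B = R_A · f/(1−f) = 4.51 × 1.790 = 8.072 MΩ.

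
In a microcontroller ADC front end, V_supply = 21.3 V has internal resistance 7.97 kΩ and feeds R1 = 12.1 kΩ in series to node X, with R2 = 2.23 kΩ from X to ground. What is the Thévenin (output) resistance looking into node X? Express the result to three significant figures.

R_th ≈ 2.01 kΩ

R1' = 7.97 + 12.1 = 20.07 kΩ (source resistance + R1).
Zeroing V_supply shorts the top of R1' to ground, so R_th = R1' ‖ R2 = 2.007 kΩ.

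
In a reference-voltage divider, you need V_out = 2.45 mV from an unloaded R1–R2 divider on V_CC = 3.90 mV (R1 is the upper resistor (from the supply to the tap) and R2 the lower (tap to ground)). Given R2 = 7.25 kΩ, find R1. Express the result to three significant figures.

R1 ≈ 4.29 kΩ

The divider ratio is R2/(R1+R2) = 2.45/3.90 = 0.6282.
Rearranging, R1 = R2·(1−k)/k = 7.25 × 0.5918 = 4.291 kΩ.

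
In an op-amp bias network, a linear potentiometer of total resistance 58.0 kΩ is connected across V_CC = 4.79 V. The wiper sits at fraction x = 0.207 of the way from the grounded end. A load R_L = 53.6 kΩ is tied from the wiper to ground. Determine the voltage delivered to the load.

Lower segment x·R_p = 12.01 kΩ; upper segment (1−x)·R_p = 45.99 kΩ.
Lower segment in parallel with the load: 12.01 ‖ 53.6 = 9.809 kΩ.
V_out = 4.79 × 9.809/(45.99 + 9.809) = 0.8420 V.

V_out ≈ 0.842 V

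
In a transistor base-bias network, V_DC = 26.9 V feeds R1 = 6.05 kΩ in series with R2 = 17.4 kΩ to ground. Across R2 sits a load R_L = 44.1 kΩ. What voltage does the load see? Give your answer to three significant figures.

V_out ≈ 18.1 V

R2 ‖ R_L = (17.4 × 44.1)/(17.4 + 44.1) = 12.48 kΩ.
Now apply the divider: V_out = 26.9 × 0.6735 = 18.12 V.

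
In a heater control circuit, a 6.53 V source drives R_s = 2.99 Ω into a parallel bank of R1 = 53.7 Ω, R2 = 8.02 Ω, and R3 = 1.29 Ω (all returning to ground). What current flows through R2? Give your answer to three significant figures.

Parallel bank: R_p = 1/(1/53.7 + 1/8.02 + 1/1.29) = 1.089 Ω.
Node voltage V_A = V_s · R_p/(R_s + R_p) = 6.53 × 0.2669 = 1.743 V.
Branch current I = V_A/R2 = 1.743/8.02 = 0.2173 A.

I ≈ 0.217 A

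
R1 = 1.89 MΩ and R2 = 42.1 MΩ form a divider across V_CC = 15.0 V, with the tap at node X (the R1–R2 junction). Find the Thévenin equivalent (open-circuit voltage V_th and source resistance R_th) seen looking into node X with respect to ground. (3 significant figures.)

V_th ≈ 14.4 V, R_th ≈ 1.81 MΩ

With X open, the divider is unloaded: V_th = 15.0 × 42.1/43.99 = 14.36 V.
Looking into X with the source shorted: R_th = R1·R2/(R1+R2) = 1.890 × 42.1/43.99 = 1.809 MΩ.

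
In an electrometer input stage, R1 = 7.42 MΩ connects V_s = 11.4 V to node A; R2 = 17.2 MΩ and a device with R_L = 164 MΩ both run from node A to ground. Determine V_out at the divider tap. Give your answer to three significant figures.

The load sits in parallel with R2, giving an effective lower resistance R2' = R2·R_L/(R2+R_L) = 15.57 MΩ.
Voltage divider with the loaded lower leg: V_out = 11.4 × 15.57/(7.42 + 15.57) = 11.4 × 0.6772 = 7.720 V.
(Unloaded it would be 7.96 V; the load pulls it down.)

V_out ≈ 7.72 V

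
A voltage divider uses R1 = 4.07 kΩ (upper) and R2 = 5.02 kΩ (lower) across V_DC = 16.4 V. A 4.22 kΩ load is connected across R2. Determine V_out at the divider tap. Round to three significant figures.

V_out ≈ 5.91 V

The load sits in parallel with R2, giving an effective lower resistance R2' = R2·R_L/(R2+R_L) = 2.293 kΩ.
Voltage divider with the loaded lower leg: V_out = 16.4 × 2.293/(4.07 + 2.293) = 16.4 × 0.3603 = 5.909 V.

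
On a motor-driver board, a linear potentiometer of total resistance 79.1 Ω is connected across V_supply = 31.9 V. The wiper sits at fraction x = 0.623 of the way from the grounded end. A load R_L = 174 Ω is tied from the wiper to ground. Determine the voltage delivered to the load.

Lower segment x·R_p = 49.28 Ω; upper segment (1−x)·R_p = 29.82 Ω.
R_L loads the lower segment: effective lower R = 38.40 Ω.
Then V_out = V_supply · 38.40/(29.82 + 38.40) = 17.96 V.
(Unloaded: V_out = x·V_supply = 19.9 V.)

V_out ≈ 18.0 V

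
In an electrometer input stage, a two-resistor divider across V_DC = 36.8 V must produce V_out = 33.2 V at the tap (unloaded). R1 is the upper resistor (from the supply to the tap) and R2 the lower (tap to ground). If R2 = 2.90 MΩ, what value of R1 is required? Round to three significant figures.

R1 ≈ 0.314 MΩ

The divider ratio is R2/(R1+R2) = 33.2/36.8 = 0.9022.
R1 = R2·(1/k − 1) = 2.90 × 0.1084 = 0.3145 MΩ.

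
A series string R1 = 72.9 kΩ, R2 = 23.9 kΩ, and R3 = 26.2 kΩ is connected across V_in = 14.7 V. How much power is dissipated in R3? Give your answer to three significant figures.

Series current I = V_in/ΣR = 14.7/123.0 = 0.1195 mA.
P(R3) = I²·R3 = (0.1195)² × 26.2 = 0.3742 mW.

P ≈ 0.374 mW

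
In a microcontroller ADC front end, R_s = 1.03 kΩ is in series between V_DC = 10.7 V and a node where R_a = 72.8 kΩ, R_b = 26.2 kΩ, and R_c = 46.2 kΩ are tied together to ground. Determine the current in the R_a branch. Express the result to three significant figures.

Combine the parallel branches: R_p = (1/72.8 + 1/26.2 + 1/46.2)⁻¹ = 13.60 kΩ.
V_A by voltage divider: V_A = 10.7 × 13.60/(1.03 + 13.60) = 9.946 V.
Branch current I = V_A/R_a = 9.946/72.8 = 0.1366 mA.

I ≈ 0.137 mA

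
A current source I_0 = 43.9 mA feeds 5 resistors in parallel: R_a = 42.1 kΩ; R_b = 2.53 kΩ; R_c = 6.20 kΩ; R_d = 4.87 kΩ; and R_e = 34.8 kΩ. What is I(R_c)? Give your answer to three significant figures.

Conductances: ΣG = 1/42.1 + 1/2.53 + 1/6.20 + 1/4.87 + 1/34.8 = 0.8144 (1/kΩ).
By the current-divider rule, I = I_0 · G_k/ΣG = 43.9 × 0.1981 = 8.695 mA.

I ≈ 8.69 mA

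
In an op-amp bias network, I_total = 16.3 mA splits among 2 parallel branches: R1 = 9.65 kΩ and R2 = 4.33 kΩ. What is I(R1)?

With just two branches, the current splits inversely with resistance.
I(R1) = 16.3 × 4.33/(9.65 + 4.33) = 16.3 × 0.3097 = 5.049 mA.

I ≈ 5.05 mA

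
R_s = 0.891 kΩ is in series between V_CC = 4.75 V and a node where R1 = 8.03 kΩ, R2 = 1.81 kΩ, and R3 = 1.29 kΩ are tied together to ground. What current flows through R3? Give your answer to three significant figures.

Combine the parallel branches: R_p = (1/8.03 + 1/1.81 + 1/1.29)⁻¹ = 0.6886 kΩ.
V_A = 4.75 × 0.6886/1.580 = 2.071 V.
Branch current I = V_A/R3 = 2.071/1.29 = 1.605 mA.

I ≈ 1.61 mA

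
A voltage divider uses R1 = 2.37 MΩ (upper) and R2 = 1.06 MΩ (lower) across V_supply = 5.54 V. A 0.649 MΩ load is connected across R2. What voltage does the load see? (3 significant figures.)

R2 ‖ R_L = (1.06 × 0.649)/(1.06 + 0.649) = 0.4025 MΩ.
Voltage divider with the loaded lower leg: V_out = 5.54 × 0.4025/(2.37 + 0.4025) = 5.54 × 0.1452 = 0.8043 V.

V_out ≈ 0.804 V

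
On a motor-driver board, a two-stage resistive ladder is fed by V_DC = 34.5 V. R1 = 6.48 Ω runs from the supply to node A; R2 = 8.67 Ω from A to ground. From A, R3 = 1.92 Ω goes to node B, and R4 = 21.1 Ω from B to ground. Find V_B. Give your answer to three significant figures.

Looking into the second stage from A: R3 + R4 = 23.02 Ω appears in parallel with R2.
R2 ‖ (R3+R4) = 6.298 Ω.
V_A = 34.5 × 6.298/(6.48 + 6.298) = 17.00 V.
V_B = V_A × 0.9166 = 15.59 V.

V_B ≈ 15.6 V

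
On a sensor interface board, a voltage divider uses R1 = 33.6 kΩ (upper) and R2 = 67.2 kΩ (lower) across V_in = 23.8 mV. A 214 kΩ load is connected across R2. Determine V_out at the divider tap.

V_out ≈ 14.4 mV

The load sits in parallel with R2, giving an effective lower resistance R2' = R2·R_L/(R2+R_L) = 51.14 kΩ.
Then V_out = V_in · R2'/(R1 + R2') = 23.8 × 51.14/84.74 = 14.36 mV.
(Unloaded it would be 15.9 mV; the load pulls it down.)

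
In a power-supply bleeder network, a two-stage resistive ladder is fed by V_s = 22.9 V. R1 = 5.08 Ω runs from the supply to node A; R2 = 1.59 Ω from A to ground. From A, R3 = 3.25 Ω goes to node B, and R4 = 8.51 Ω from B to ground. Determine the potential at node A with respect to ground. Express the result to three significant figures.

V_A ≈ 4.95 V

The second stage (R3 + R4 = 11.76 Ω) loads node A in parallel with R2.
R2 ‖ (R3+R4) = 1.401 Ω.
V_A = 22.9 × 1.401/(5.08 + 1.401) = 4.949 V.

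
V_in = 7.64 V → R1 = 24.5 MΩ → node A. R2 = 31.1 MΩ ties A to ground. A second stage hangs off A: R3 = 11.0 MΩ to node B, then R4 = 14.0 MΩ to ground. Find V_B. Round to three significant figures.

Node A sees R2 in parallel with the series input of stage 2, R3 + R4 = 25.00 MΩ.
Effective lower resistance at A: R2 ‖ 25.00 = 13.86 MΩ.
First divider: V_A = V_in · 13.86/(24.5 + 13.86) = 2.760 V.
V_B = V_A × 0.5600 = 1.546 V.

V_B ≈ 1.55 V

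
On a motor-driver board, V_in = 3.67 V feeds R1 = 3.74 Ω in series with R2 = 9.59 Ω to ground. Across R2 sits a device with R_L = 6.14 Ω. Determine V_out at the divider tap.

First combine the lower leg with the load: R2 ‖ R_L = 3.743 Ω.
Now apply the divider: V_out = 3.67 × 0.5002 = 1.836 V.

V_out ≈ 1.84 V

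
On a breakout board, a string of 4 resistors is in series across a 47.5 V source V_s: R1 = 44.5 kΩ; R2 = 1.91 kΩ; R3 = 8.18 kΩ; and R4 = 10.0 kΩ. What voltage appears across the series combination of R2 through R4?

Total series resistance ΣR = 44.5 + 1.91 + 8.18 + 10.0 = 64.59 kΩ.
R_{R2..R4} = 1.91 + 8.18 + 10.0 = 20.09 kΩ.
Voltage divider: V = V_s · (20.09 / 64.59) = 47.5 × 0.3110 = 14.77 V.

V ≈ 14.8 V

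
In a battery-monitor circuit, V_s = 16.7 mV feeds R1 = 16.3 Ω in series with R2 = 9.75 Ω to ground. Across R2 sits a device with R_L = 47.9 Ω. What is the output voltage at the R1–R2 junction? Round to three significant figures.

The load sits in parallel with R2, giving an effective lower resistance R2' = R2·R_L/(R2+R_L) = 8.101 Ω.
Now apply the divider: V_out = 16.7 × 0.3320 = 5.544 mV.
(Unloaded it would be 6.25 mV; the load pulls it down.)

V_out ≈ 5.54 mV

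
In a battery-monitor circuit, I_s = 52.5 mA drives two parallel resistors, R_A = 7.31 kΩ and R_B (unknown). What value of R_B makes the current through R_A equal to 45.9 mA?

R_B ≈ 50.8 kΩ

The fraction through R_A equals R_B/(R_A+R_B).
With f = 0.8743, R_B = R_A · f/(1−f) = 7.31 × 6.955 = 50.84 kΩ.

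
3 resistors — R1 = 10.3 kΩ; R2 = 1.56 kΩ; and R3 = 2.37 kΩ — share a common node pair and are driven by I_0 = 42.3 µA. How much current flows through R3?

ΣG = 1/10.3 + 1/1.56 + 1/2.37 = 1.160.
R3 takes the fraction G_k/ΣG = 0.4219/1.160 = 0.3637, so I = 42.3 × 0.3637 = 15.39 µA.

I ≈ 15.4 µA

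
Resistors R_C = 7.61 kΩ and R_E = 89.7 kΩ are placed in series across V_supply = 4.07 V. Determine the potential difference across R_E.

V ≈ 3.75 V

Series total: ΣR = 7.61 + 89.7 = 97.31 kΩ.
V = V_supply · R/ΣR = 4.07 × 0.9218 = 3.752 V.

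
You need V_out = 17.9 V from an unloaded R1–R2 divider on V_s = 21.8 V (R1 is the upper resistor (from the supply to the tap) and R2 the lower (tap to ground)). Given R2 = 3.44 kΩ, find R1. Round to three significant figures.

The divider ratio is R2/(R1+R2) = 17.9/21.8 = 0.8211.
So R1 = R2 · (V_s/V_out − 1) = 3.44 × (21.8/17.9 − 1) = 3.44 × 0.2179 = 0.7495 kΩ.

R1 ≈ 0.749 kΩ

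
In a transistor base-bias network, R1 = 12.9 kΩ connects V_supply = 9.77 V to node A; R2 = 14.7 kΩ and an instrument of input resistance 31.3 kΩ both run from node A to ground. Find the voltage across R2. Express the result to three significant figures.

R2 ‖ R_L = (14.7 × 31.3)/(14.7 + 31.3) = 10.00 kΩ.
Voltage divider with the loaded lower leg: V_out = 9.77 × 10.00/(12.9 + 10.00) = 9.77 × 0.4367 = 4.267 V.
(Unloaded it would be 5.20 V; the load pulls it down.)

V_out ≈ 4.27 V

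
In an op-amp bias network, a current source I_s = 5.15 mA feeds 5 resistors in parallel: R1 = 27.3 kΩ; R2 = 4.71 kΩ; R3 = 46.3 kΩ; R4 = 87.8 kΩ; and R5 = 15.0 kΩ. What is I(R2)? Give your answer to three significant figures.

Conductances: ΣG = 1/27.3 + 1/4.71 + 1/46.3 + 1/87.8 + 1/15.0 = 0.3486 (1/kΩ).
Current divider: I(R2) = I_s · G_k/ΣG = 5.15 × (0.2123/0.3486) = 5.15 × 0.6091 = 3.137 mA.

I ≈ 3.14 mA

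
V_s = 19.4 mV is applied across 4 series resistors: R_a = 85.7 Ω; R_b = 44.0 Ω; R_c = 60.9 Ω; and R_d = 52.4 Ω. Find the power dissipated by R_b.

ΣR = 243.0 Ω → I = 19.4/243.0 = 0.07984 mA.
V(R_b) = I·R = 3.513 mV; P = V·I = 3.513 × 0.07984 = 0.2804 µW.

P ≈ 0.280 µW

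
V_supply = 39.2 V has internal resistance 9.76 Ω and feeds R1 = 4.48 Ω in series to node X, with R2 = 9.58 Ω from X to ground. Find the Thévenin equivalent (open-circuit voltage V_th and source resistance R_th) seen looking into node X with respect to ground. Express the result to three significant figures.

R1' = 9.76 + 4.48 = 14.24 Ω (source resistance + R1).
V_th is the unloaded tap voltage: V_supply · R2/(R1'+R2) = 39.2 × 0.4022 = 15.77 V.
Zeroing V_supply shorts the top of R1' to ground, so R_th = R1' ‖ R2 = 5.727 Ω.

V_th ≈ 15.8 V, R_th ≈ 5.73 Ω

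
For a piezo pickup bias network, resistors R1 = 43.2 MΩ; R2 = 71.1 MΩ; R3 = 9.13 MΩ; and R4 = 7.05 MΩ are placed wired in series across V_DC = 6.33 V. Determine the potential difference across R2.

Series total: ΣR = 43.2 + 71.1 + 9.13 + 7.05 = 130.5 MΩ.
Voltage divider: V = V_DC · (71.10 / 130.5) = 6.33 × 0.5449 = 3.449 V.

V ≈ 3.45 V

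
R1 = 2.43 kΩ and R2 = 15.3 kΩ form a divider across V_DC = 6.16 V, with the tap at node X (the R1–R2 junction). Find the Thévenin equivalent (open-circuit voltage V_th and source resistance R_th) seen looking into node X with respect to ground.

V_th ≈ 5.32 V, R_th ≈ 2.10 kΩ

V_th is the unloaded tap voltage: V_DC · R2/(R1+R2) = 6.16 × 0.8629 = 5.316 V.
Zeroing V_DC shorts the top of R1 to ground, so R_th = R1 ‖ R2 = 2.097 kΩ.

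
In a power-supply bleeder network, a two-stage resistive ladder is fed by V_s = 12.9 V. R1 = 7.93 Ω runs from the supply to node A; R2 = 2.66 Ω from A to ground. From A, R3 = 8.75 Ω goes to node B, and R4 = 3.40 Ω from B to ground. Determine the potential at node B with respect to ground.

V_B ≈ 0.779 V

The second stage (R3 + R4 = 12.15 Ω) loads node A in parallel with R2.
Effective lower resistance at A: R2 ‖ 12.15 = 2.182 Ω.
First divider: V_A = V_s · 2.182/(7.93 + 2.182) = 2.784 V.
Stage 2 is unloaded, so V_B = V_A · R4/(R3+R4) = 2.784 × 3.40/12.15 = 0.7790 V.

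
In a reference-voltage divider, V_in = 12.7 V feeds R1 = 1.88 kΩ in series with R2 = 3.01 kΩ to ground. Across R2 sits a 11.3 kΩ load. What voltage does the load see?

The load sits in parallel with R2, giving an effective lower resistance R2' = R2·R_L/(R2+R_L) = 2.377 kΩ.
Voltage divider with the loaded lower leg: V_out = 12.7 × 2.377/(1.88 + 2.377) = 12.7 × 0.5584 = 7.091 V.

V_out ≈ 7.09 V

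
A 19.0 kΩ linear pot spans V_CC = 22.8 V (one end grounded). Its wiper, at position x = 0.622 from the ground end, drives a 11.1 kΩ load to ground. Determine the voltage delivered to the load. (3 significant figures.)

Split the track: R_lower = x·R_p = 11.82 kΩ, R_upper = (1−x)·R_p = 7.182 kΩ.
Lower segment in parallel with the load: 11.82 ‖ 11.1 = 5.724 kΩ.
Then V_out = V_CC · 5.724/(7.182 + 5.724) = 10.11 V.
(Unloaded: V_out = x·V_CC = 14.2 V.)

V_out ≈ 10.1 V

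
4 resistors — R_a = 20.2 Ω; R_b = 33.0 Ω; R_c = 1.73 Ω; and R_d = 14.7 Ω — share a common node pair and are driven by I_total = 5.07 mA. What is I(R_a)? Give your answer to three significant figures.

I ≈ 0.346 mA

ΣG = 1/20.2 + 1/33.0 + 1/1.73 + 1/14.7 = 0.7259.
By the current-divider rule, I = I_total · G_k/ΣG = 5.07 × 0.06820 = 0.3458 mA.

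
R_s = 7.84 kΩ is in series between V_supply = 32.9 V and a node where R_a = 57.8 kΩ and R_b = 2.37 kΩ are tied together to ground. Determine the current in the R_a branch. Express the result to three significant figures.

Equivalent of the parallel group: R_p = 2.277 kΩ.
V_A by voltage divider: V_A = 32.9 × 2.277/(7.84 + 2.277) = 7.404 V.
I(R_a) = V_A / R_a = 7.404/57.8 = 0.1281 mA.

I ≈ 0.128 mA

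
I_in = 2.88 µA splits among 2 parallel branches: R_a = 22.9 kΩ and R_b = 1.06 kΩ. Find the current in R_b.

With just two branches, the current splits inversely with resistance.
I(R_b) = 2.88 × 22.9/(22.9 + 1.06) = 2.88 × 0.9558 = 2.753 µA.

I ≈ 2.75 µA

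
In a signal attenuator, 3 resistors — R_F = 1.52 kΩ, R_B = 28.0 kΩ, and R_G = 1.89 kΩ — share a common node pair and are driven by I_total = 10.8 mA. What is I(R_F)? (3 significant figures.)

Total conductance ΣG = 1/1.52 + 1/28.0 + 1/1.89 = 1.223 (units of 1/kΩ).
By the current-divider rule, I = I_total · G_k/ΣG = 10.8 × 0.5381 = 5.811 mA.

I ≈ 5.81 mA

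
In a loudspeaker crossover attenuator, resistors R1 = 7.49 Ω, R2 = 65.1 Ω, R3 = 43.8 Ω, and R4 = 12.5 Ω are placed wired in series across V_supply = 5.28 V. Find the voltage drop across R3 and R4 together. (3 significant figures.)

V ≈ 2.31 V

Total series resistance ΣR = 7.49 + 65.1 + 43.8 + 12.5 = 128.9 Ω.
R_{R3..R4} = 43.8 + 12.5 = 56.30 Ω.
By the voltage-divider rule, V = 5.28 × 56.30/128.9 = 2.306 V.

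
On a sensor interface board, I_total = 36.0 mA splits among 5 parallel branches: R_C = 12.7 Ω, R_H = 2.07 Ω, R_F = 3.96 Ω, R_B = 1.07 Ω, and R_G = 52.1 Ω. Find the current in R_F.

I ≈ 5.14 mA

Conductances: ΣG = 1/12.7 + 1/2.07 + 1/3.96 + 1/1.07 + 1/52.1 = 1.768 (1/Ω).
R_F takes the fraction G_k/ΣG = 0.2525/1.768 = 0.1428, so I = 36.0 × 0.1428 = 5.142 mA.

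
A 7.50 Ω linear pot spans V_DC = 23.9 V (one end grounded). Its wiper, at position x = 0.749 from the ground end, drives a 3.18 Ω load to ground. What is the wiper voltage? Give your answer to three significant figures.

V_out ≈ 12.4 V

Split the track: R_lower = x·R_p = 5.617 Ω, R_upper = (1−x)·R_p = 1.883 Ω.
R_L loads the lower segment: effective lower R = 2.031 Ω.
Then V_out = V_DC · 2.031/(1.883 + 2.031) = 12.40 V.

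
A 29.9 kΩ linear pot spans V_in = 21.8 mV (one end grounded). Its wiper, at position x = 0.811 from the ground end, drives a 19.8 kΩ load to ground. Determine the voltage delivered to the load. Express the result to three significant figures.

The pot divides into 5.651 kΩ above the wiper and 24.25 kΩ below.
(x·R_p) ‖ R_L = 10.90 kΩ.
Loaded-divider output: V_out = 21.8 × 0.6586 = 14.36 mV.
(Unloaded: V_out = x·V_in = 17.7 mV.)

V_out ≈ 14.4 mV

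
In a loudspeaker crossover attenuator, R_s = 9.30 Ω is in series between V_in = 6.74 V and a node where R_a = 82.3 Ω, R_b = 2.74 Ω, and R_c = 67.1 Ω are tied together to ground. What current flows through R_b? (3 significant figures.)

Parallel bank: R_p = 1/(1/82.3 + 1/2.74 + 1/67.1) = 2.551 Ω.
V_A by voltage divider: V_A = 6.74 × 2.551/(9.30 + 2.551) = 1.451 V.
Branch current I = V_A/R_b = 1.451/2.74 = 0.5295 A.
(Check via current divider: I_total = 0.5687 A; share G_k/ΣG = 0.9310 → same result.)

I ≈ 0.529 A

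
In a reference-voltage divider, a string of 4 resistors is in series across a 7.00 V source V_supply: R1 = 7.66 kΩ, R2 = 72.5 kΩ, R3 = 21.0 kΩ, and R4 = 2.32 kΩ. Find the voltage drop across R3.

V ≈ 1.42 V

ΣR = 7.66 + 72.5 + 21.0 + 2.32 = 103.5 kΩ.
Voltage divider: V = V_supply · (21.00 / 103.5) = 7.00 × 0.2029 = 1.421 V.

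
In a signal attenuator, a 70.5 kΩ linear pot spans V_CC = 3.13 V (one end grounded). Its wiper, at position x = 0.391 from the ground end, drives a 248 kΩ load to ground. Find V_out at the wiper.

V_out ≈ 1.15 V

Lower segment x·R_p = 27.57 kΩ; upper segment (1−x)·R_p = 42.93 kΩ.
(x·R_p) ‖ R_L = 24.81 kΩ.
V_out = 3.13 × 24.81/(42.93 + 24.81) = 1.146 V.
(Unloaded: V_out = x·V_CC = 1.22 V.)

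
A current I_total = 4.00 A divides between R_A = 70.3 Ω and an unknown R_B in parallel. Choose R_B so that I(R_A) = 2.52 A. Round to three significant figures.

In a two-way split, I_A/I_total = R_B/(R_A + R_B).
2.52/4.00 = R_B/(R_A + R_B) → R_B = R_A · (0.6300)/(1 − 0.6300) = 70.3 × 1.703 = 119.7 Ω.

R_B ≈ 120 Ω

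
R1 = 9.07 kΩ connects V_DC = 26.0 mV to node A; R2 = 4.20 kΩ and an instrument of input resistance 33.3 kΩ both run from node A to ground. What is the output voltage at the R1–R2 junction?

V_out ≈ 7.58 mV

First combine the lower leg with the load: R2 ‖ R_L = 3.730 kΩ.
Now apply the divider: V_out = 26.0 × 0.2914 = 7.576 mV.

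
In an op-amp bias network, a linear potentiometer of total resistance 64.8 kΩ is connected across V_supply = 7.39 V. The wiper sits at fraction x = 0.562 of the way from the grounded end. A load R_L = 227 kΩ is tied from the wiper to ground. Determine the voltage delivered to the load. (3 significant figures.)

V_out ≈ 3.88 V

Lower segment x·R_p = 36.42 kΩ; upper segment (1−x)·R_p = 28.38 kΩ.
Lower segment in parallel with the load: 36.42 ‖ 227 = 31.38 kΩ.
Loaded-divider output: V_out = 7.39 × 0.5251 = 3.881 V.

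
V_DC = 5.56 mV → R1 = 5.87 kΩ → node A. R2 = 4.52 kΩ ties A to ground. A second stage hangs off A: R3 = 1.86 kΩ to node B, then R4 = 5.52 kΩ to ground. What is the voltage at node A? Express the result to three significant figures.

Looking into the second stage from A: R3 + R4 = 7.380 kΩ appears in parallel with R2.
R2 ‖ (R3+R4) = 2.803 kΩ.
V_A = 5.56 × 2.803/(5.87 + 2.803) = 1.797 mV.

V_A ≈ 1.80 mV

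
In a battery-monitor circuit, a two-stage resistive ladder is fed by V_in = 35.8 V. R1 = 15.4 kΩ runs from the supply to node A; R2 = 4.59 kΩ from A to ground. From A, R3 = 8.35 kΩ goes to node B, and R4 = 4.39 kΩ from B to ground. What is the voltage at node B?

V_B ≈ 2.22 V

Node A sees R2 in parallel with the series input of stage 2, R3 + R4 = 12.74 kΩ.
Effective lower resistance at A: R2 ‖ 12.74 = 3.374 kΩ.
First divider: V_A = V_in · 3.374/(15.4 + 3.374) = 6.434 V.
V_B = V_A × 0.3446 = 2.217 V.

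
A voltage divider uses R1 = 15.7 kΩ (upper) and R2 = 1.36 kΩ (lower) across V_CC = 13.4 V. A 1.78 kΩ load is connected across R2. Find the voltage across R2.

The load sits in parallel with R2, giving an effective lower resistance R2' = R2·R_L/(R2+R_L) = 0.7710 kΩ.
Now apply the divider: V_out = 13.4 × 0.04681 = 0.6272 V.
(Unloaded it would be 1.07 V; the load pulls it down.)

V_out ≈ 0.627 V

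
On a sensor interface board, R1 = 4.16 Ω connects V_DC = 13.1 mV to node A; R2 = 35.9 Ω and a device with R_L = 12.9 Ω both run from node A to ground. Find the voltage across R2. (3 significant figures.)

R2 ‖ R_L = (35.9 × 12.9)/(35.9 + 12.9) = 9.490 Ω.
Then V_out = V_DC · R2'/(R1 + R2') = 13.1 × 9.490/13.65 = 9.108 mV.

V_out ≈ 9.11 mV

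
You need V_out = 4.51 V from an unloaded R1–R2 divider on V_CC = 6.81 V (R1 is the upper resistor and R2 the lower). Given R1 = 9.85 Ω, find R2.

R2 ≈ 19.3 Ω

V_out/V_CC = R2/(R1+R2) = 0.6623.
So R2 = R1 · V_out/(V_CC − V_out) = 9.85 × 4.51/(6.81 − 4.51) = 9.85 × 1.961 = 19.31 Ω.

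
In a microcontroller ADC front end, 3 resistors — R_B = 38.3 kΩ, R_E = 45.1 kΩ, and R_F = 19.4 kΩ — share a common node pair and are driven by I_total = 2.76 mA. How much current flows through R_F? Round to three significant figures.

ΣG = 1/38.3 + 1/45.1 + 1/19.4 = 0.09983.
Current divider: I(R_F) = I_total · G_k/ΣG = 2.76 × (0.05155/0.09983) = 2.76 × 0.5163 = 1.425 mA.

I ≈ 1.43 mA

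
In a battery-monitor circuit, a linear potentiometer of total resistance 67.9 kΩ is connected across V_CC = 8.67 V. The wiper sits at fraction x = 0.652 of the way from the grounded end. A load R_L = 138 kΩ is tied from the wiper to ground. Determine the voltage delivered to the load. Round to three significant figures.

Lower segment x·R_p = 44.27 kΩ; upper segment (1−x)·R_p = 23.63 kΩ.
R_L loads the lower segment: effective lower R = 33.52 kΩ.
Loaded-divider output: V_out = 8.67 × 0.5865 = 5.085 V.
(Unloaded: V_out = x·V_CC = 5.65 V.)

V_out ≈ 5.09 V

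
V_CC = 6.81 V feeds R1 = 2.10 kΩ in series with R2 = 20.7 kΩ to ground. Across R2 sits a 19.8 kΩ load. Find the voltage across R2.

R2 ‖ R_L = (20.7 × 19.8)/(20.7 + 19.8) = 10.12 kΩ.
Then V_out = V_CC · R2'/(R1 + R2') = 6.81 × 10.12/12.22 = 5.640 V.

V_out ≈ 5.64 V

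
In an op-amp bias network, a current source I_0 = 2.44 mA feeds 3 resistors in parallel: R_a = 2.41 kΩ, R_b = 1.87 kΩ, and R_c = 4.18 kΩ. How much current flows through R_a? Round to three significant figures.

Total conductance ΣG = 1/2.41 + 1/1.87 + 1/4.18 = 1.189 (units of 1/kΩ).
Current divider: I(R_a) = I_0 · G_k/ΣG = 2.44 × (0.4149/1.189) = 2.44 × 0.3490 = 0.8516 mA.

I ≈ 0.852 mA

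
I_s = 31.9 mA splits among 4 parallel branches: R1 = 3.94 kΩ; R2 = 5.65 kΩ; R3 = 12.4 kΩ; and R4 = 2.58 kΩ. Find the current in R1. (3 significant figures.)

ΣG = 1/3.94 + 1/5.65 + 1/12.4 + 1/2.58 = 0.8990.
By the current-divider rule, I = I_s · G_k/ΣG = 31.9 × 0.2823 = 9.006 mA.

I ≈ 9.01 mA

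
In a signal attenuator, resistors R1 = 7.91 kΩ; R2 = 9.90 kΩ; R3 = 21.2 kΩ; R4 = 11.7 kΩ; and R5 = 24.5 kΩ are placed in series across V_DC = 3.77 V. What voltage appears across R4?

V ≈ 0.586 V

Total series resistance ΣR = 7.91 + 9.90 + 21.2 + 11.7 + 24.5 = 75.21 kΩ.
By the voltage-divider rule, V = 3.77 × 11.70/75.21 = 0.5865 V.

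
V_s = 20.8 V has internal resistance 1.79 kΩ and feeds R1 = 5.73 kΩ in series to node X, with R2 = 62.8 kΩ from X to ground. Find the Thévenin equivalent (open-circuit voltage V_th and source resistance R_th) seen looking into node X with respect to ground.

V_th ≈ 18.6 V, R_th ≈ 6.72 kΩ

R1' = 1.79 + 5.73 = 7.520 kΩ (source resistance + R1).
With X open, the divider is unloaded: V_th = 20.8 × 62.8/70.32 = 18.58 V.
Zeroing V_s shorts the top of R1' to ground, so R_th = R1' ‖ R2 = 6.716 kΩ.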